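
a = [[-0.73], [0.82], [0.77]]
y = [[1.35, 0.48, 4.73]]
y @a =[[3.05]]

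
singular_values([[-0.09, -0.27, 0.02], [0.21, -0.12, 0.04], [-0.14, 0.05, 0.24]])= [0.31, 0.29, 0.19]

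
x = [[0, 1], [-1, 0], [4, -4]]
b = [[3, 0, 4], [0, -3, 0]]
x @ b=[[0, -3, 0], [-3, 0, -4], [12, 12, 16]]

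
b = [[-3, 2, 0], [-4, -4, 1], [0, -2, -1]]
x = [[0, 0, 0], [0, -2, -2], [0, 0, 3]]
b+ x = [[-3, 2, 0], [-4, -6, -1], [0, -2, 2]]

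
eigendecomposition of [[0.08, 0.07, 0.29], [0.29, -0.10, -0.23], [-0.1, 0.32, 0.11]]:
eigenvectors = [[0.82+0.00j,-0.27+0.34j,-0.27-0.34j], [0.43+0.00j,0.65+0.00j,(0.65-0j)], [0.38+0.00j,(-0.39-0.49j),-0.39+0.49j]]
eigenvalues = [(0.25+0j), (-0.08+0.33j), (-0.08-0.33j)]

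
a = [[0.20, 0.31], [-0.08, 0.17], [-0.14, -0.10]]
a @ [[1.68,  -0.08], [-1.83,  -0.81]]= [[-0.23, -0.27], [-0.45, -0.13], [-0.05, 0.09]]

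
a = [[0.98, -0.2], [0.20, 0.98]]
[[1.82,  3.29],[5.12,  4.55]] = a @ [[2.81, 4.13], [4.65, 3.80]]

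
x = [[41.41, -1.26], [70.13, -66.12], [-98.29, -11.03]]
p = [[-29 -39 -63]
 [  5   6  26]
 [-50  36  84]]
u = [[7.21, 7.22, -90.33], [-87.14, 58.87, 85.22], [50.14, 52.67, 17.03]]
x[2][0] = -98.29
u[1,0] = -87.14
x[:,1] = [-1.26, -66.12, -11.03]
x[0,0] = 41.41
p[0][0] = -29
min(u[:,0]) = -87.14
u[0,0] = 7.21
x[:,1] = [-1.26, -66.12, -11.03]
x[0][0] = 41.41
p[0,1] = -39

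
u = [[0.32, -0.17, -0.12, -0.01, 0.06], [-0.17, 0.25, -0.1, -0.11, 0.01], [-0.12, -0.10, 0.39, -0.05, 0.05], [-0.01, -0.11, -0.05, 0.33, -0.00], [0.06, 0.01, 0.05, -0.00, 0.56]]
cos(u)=[[0.93, 0.04, 0.03, -0.01, -0.02], [0.04, 0.94, 0.02, 0.03, 0.0], [0.03, 0.02, 0.91, 0.01, -0.02], [-0.01, 0.03, 0.01, 0.94, 0.0], [-0.02, 0.0, -0.02, 0.0, 0.84]]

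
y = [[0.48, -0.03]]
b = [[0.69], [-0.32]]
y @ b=[[0.34]]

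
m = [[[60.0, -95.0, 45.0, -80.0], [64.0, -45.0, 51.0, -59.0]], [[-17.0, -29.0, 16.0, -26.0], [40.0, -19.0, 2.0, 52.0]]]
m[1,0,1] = -29.0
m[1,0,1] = -29.0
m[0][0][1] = -95.0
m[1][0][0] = -17.0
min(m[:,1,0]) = 40.0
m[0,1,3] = -59.0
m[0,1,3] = -59.0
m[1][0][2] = 16.0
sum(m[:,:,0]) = 147.0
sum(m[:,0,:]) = -126.0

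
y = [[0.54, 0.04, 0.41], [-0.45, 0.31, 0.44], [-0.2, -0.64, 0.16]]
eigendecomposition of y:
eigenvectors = [[-0.78+0.00j, (0.21+0.31j), 0.21-0.31j], [(0.53+0j), (-0.07+0.62j), (-0.07-0.62j)], [-0.34+0.00j, -0.69+0.00j, -0.69-0.00j]]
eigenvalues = [(0.69+0j), (0.16+0.66j), (0.16-0.66j)]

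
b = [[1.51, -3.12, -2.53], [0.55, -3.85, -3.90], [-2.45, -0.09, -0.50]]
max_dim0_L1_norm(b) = 7.06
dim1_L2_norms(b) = [4.29, 5.51, 2.5]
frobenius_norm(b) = 7.42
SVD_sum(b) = [[0.85,-3.03,-2.83],[1.1,-3.92,-3.66],[-0.02,0.07,0.06]] + [[0.69,  0.03,  0.18], [-0.57,  -0.02,  -0.15], [-2.42,  -0.10,  -0.62]] + [[-0.03, -0.12, 0.12], [0.02, 0.09, -0.09], [-0.01, -0.06, 0.06]]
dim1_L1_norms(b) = [7.16, 8.3, 3.04]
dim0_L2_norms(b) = [2.93, 4.96, 4.68]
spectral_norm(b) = 6.92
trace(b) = -2.84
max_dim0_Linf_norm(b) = 3.9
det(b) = -4.30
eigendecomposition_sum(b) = [[2.61, -1.51, -0.35], [2.64, -1.53, -0.36], [-3.27, 1.89, 0.44]] + [[-0.48, 0.34, -0.11], [-1.11, 0.78, -0.25], [1.19, -0.84, 0.27]] + [[-0.62,-1.95,-2.07], [-0.99,-3.11,-3.29], [-0.36,-1.14,-1.21]]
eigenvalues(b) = [1.52, 0.57, -4.94]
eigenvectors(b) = [[-0.53, 0.28, 0.51], [-0.53, 0.65, 0.81], [0.66, -0.7, 0.3]]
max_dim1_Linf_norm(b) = 3.9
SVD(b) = [[-0.61, 0.27, 0.75], [-0.79, -0.22, -0.57], [0.01, -0.94, 0.35]] @ diag([6.918192167200459, 2.6636594093162183, 0.23352877520205848]) @ [[-0.20, 0.72, 0.67], [0.97, 0.04, 0.25], [-0.15, -0.70, 0.7]]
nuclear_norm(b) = 9.82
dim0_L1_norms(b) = [4.51, 7.06, 6.93]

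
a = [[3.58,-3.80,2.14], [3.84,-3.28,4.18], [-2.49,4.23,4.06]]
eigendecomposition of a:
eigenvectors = [[(0.7+0j),0.70-0.00j,(0.09+0j)],[0.67-0.07j,0.67+0.07j,0.44+0.00j],[(-0.23+0.04j),(-0.23-0.04j),(0.89+0j)]]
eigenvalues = [(-0.77+0.51j), (-0.77-0.51j), (5.91+0j)]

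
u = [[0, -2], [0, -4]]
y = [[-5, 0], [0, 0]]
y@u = [[0, 10], [0, 0]]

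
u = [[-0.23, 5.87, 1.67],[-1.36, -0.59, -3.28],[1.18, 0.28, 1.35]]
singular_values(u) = [6.39, 3.53, 0.51]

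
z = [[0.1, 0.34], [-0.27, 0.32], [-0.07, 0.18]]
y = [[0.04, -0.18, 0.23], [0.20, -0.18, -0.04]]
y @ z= [[0.04, -0.0], [0.07, 0.00]]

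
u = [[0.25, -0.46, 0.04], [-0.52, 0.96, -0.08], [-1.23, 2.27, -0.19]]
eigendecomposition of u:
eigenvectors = [[0.18, -0.71, -0.82], [-0.38, -0.43, -0.41], [-0.91, -0.56, 0.41]]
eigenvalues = [1.02, 0.0, 0.0]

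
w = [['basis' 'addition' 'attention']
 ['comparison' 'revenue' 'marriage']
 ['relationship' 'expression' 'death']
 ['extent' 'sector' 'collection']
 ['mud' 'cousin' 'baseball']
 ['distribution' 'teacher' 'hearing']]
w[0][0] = 'basis'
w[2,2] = 'death'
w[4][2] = 'baseball'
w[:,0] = ['basis', 'comparison', 'relationship', 'extent', 'mud', 'distribution']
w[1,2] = 'marriage'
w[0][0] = 'basis'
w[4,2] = 'baseball'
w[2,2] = 'death'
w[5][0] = 'distribution'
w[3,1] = 'sector'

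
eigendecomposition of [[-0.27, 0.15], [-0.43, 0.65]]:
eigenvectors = [[-0.89, -0.18], [-0.45, -0.98]]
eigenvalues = [-0.19, 0.57]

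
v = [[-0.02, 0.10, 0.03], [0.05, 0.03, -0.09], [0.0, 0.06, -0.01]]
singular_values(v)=[0.12, 0.11, 0.0]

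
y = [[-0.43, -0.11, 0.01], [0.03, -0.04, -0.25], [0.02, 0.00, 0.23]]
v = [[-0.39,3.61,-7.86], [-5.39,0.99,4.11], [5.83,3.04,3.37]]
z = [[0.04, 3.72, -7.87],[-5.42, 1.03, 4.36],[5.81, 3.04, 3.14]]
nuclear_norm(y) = 0.82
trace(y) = -0.24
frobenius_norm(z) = 13.34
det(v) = 329.80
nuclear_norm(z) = 22.05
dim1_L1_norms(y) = [0.55, 0.32, 0.25]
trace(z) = 4.21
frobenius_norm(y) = 0.56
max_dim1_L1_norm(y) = 0.55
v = z + y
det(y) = 0.01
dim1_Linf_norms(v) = [7.86, 5.39, 5.83]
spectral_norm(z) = 9.81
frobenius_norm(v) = 13.28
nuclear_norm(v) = 21.97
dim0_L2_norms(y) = [0.43, 0.12, 0.34]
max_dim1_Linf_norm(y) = 0.43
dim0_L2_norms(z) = [7.95, 4.91, 9.53]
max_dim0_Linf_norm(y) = 0.43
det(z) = 333.91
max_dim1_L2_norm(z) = 8.7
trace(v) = 3.97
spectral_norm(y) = 0.45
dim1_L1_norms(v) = [11.86, 10.49, 12.24]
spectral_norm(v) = 9.64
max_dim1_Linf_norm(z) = 7.87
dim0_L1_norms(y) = [0.48, 0.15, 0.49]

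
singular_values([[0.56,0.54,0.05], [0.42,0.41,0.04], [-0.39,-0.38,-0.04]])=[1.12, 0.0, 0.0]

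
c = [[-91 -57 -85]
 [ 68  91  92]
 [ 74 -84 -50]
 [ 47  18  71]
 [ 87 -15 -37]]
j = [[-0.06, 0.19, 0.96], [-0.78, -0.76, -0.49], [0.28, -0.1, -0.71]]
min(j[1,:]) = -0.783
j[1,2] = -0.491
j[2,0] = 0.279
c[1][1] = 91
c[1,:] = [68, 91, 92]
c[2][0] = 74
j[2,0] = 0.279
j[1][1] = -0.756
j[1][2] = -0.491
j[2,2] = -0.712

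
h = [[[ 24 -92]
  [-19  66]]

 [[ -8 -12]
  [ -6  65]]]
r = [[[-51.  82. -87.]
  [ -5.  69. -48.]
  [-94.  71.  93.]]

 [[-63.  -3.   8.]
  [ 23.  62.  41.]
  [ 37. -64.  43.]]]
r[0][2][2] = 93.0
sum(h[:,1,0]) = -25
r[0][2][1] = 71.0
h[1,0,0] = -8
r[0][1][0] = -5.0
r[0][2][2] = 93.0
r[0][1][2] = -48.0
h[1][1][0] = -6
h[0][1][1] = 66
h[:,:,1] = [[-92, 66], [-12, 65]]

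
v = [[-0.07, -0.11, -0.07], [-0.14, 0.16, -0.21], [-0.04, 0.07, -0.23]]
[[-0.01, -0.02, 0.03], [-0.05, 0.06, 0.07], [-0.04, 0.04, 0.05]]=v @ [[0.06, 0.05, -0.22], [-0.03, 0.26, -0.03], [0.17, -0.12, -0.19]]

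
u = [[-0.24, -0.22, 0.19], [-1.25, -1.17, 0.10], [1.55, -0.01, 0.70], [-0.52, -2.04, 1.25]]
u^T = [[-0.24, -1.25, 1.55, -0.52], [-0.22, -1.17, -0.01, -2.04], [0.19, 0.10, 0.70, 1.25]]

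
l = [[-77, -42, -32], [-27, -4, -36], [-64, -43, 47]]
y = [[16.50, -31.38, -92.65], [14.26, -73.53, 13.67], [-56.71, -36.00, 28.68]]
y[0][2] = -92.65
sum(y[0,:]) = -107.53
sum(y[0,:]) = -107.53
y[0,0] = 16.5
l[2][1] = -43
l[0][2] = -32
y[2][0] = -56.71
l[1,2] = -36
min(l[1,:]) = -36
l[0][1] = -42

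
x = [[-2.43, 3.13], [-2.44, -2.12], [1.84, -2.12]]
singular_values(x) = [4.86, 3.23]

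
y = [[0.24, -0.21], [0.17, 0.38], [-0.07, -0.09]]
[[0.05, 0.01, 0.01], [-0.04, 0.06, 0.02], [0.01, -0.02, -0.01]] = y @ [[0.09, 0.14, 0.06], [-0.15, 0.09, 0.02]]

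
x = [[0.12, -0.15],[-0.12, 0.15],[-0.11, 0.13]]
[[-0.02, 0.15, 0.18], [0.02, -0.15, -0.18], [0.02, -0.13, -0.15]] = x @ [[-0.69, 1.02, 0.08], [-0.45, -0.16, -1.11]]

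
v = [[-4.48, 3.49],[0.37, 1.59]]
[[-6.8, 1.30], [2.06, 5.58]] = v @ [[2.14, 2.07],  [0.80, 3.03]]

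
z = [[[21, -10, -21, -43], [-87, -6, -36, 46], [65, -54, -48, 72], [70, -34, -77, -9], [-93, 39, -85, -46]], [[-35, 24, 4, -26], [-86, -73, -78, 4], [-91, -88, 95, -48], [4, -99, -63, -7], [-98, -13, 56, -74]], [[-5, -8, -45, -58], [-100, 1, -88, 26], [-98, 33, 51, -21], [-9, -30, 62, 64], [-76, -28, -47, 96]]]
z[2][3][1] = -30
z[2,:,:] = [[-5, -8, -45, -58], [-100, 1, -88, 26], [-98, 33, 51, -21], [-9, -30, 62, 64], [-76, -28, -47, 96]]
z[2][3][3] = 64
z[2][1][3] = 26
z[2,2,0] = -98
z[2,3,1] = -30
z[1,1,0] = -86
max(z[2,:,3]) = 96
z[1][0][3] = -26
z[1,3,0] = 4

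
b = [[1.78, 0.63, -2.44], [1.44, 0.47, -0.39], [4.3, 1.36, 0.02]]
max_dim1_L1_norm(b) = 5.68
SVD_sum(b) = [[2.22,0.72,-0.56], [1.45,0.47,-0.36], [4.05,1.31,-1.02]] + [[-0.44,-0.09,-1.88], [-0.01,-0.0,-0.03], [0.25,0.05,1.04]] + [[0.00, -0.00, -0.00], [-0.0, 0.00, 0.0], [0.0, -0.0, -0.0]]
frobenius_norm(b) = 5.68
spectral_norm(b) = 5.24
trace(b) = 2.27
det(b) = 0.04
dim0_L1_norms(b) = [7.52, 2.46, 2.85]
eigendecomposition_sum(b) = [[0.89+1.35j, (0.32+0.42j), -1.22+0.30j], [(0.72+0.01j), (0.23-0.01j), -0.19+0.52j], [(2.15-0.77j), (0.68-0.29j), 0.01+1.77j]] + [[0.89-1.35j, 0.32-0.42j, -1.22-0.30j], [0.72-0.01j, 0.23+0.01j, (-0.19-0.52j)], [2.15+0.77j, (0.68+0.29j), 0.01-1.77j]] + [[-0j, -0.00-0.00j, 0.00+0.00j], [(-0+0j), 0j, (-0-0j)], [-0.00+0.00j, 0j, -0.00-0.00j]]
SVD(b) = [[-0.46, 0.87, 0.15], [-0.3, 0.01, -0.95], [-0.84, -0.48, 0.26]] @ diag([5.236328120188488, 2.210510462233695, 0.003363640687590542]) @ [[-0.93, -0.30, 0.23], [-0.23, -0.05, -0.97], [0.3, -0.95, -0.03]]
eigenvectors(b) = [[(0.13+0.54j), 0.13-0.54j, 0.30+0.00j],  [0.23+0.09j, 0.23-0.09j, (-0.95+0j)],  [0.79+0.00j, 0.79-0.00j, -0.03+0.00j]]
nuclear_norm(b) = 7.45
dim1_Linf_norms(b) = [2.44, 1.44, 4.3]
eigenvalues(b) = [(1.13+3.12j), (1.13-3.12j), 0j]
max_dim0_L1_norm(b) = 7.52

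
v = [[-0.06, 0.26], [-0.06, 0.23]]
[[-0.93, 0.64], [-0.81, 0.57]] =v @ [[-1.9, -0.58],  [-4.01, 2.31]]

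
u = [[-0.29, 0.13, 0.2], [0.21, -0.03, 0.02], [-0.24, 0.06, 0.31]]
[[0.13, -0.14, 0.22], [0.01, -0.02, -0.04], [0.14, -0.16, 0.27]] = u @ [[0.05, -0.12, -0.24],[0.44, -0.61, 0.18],[0.42, -0.5, 0.65]]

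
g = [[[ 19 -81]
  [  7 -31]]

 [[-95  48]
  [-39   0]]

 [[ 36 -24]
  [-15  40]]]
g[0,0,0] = 19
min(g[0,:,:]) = -81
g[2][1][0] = -15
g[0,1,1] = -31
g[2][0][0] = 36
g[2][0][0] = 36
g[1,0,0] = -95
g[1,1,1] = 0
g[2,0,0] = 36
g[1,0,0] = -95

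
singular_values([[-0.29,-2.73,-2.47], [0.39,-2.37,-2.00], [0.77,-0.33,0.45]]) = [4.81, 1.05, 0.2]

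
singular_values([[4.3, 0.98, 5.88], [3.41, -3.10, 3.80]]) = [8.95, 3.11]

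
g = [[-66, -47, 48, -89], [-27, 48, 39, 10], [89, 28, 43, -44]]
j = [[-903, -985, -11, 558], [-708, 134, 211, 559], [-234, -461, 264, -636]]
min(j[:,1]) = -985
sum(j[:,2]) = 464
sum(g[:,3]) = -123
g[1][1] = 48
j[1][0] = -708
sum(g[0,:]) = -154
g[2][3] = -44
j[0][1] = -985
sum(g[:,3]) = -123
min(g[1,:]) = -27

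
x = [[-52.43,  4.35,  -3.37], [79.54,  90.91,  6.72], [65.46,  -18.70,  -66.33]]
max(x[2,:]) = 65.46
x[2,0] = 65.46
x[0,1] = 4.35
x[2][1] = -18.7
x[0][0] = -52.43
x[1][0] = 79.54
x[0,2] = -3.37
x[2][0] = 65.46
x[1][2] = 6.72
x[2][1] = -18.7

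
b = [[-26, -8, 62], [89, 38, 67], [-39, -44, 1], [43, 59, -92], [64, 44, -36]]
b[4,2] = -36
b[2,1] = -44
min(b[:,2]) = -92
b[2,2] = 1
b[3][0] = 43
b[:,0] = [-26, 89, -39, 43, 64]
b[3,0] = 43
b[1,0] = 89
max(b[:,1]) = 59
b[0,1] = -8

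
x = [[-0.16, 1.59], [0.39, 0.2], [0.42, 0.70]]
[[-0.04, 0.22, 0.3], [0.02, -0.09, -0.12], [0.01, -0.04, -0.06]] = x@ [[0.06, -0.29, -0.39], [-0.02, 0.11, 0.15]]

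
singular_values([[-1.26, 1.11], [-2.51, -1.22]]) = [2.89, 1.49]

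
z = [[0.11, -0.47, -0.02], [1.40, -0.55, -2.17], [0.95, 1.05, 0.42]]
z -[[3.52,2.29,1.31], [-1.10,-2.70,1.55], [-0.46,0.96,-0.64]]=[[-3.41, -2.76, -1.33],[2.5, 2.15, -3.72],[1.41, 0.09, 1.06]]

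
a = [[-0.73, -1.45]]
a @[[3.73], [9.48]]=[[-16.47]]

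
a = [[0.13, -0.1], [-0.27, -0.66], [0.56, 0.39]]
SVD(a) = [[-0.0, -0.51], [0.73, -0.59], [-0.69, -0.63]] @ diag([0.9467105456222988, 0.32378873174885076]) @ [[-0.61, -0.79], [-0.79, 0.61]]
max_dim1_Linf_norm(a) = 0.66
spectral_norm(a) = 0.95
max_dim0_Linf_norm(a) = 0.66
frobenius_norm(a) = 1.00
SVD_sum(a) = [[0.0,0.0], [-0.42,-0.54], [0.40,0.51]] + [[0.13, -0.1], [0.15, -0.12], [0.16, -0.12]]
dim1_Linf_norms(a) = [0.13, 0.66, 0.56]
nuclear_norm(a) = 1.27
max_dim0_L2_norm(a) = 0.77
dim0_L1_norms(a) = [0.96, 1.15]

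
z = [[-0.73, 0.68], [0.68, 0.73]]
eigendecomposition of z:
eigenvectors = [[-0.93, -0.37], [0.37, -0.93]]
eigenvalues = [-1.0, 1.0]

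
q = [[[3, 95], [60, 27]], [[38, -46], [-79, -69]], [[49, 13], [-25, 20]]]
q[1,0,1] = -46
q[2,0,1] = 13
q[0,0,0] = 3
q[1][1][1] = -69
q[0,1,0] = 60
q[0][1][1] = 27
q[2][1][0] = -25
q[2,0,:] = [49, 13]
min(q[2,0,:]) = 13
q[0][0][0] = 3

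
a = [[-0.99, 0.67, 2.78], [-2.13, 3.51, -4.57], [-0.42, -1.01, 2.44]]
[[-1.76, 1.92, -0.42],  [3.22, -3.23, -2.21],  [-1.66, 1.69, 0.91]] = a@[[0.0,0.03,-0.32], [0.07,0.01,-0.89], [-0.65,0.7,-0.05]]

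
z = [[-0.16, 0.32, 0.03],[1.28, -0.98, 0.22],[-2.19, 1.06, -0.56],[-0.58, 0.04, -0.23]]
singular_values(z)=[3.03, 0.46, 0.01]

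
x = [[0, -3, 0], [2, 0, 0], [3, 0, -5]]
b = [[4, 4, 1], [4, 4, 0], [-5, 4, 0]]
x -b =[[-4, -7, -1], [-2, -4, 0], [8, -4, -5]]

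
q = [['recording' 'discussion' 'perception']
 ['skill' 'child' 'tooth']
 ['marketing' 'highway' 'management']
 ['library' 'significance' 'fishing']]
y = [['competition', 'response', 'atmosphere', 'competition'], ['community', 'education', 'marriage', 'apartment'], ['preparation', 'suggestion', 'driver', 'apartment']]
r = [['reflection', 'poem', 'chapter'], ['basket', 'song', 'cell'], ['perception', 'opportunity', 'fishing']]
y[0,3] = 'competition'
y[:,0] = ['competition', 'community', 'preparation']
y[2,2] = 'driver'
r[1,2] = 'cell'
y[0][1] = 'response'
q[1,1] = 'child'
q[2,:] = ['marketing', 'highway', 'management']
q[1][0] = 'skill'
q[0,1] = 'discussion'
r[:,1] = ['poem', 'song', 'opportunity']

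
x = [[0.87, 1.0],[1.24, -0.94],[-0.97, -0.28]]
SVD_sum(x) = [[0.85, -0.02], [1.26, -0.02], [-0.96, 0.02]] + [[0.02,1.02], [-0.02,-0.92], [-0.01,-0.3]]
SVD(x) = [[-0.47, 0.73], [-0.70, -0.65], [0.54, -0.21]] @ diag([1.798847456505661, 1.4005526867001883]) @ [[-1.0, 0.02], [0.02, 1.0]]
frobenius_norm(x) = 2.28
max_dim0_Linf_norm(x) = 1.24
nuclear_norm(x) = 3.20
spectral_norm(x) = 1.80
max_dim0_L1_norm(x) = 3.08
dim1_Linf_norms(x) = [1.0, 1.24, 0.97]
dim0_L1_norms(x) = [3.08, 2.22]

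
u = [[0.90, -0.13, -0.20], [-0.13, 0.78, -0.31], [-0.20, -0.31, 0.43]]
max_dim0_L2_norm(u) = 0.93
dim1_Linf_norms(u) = [0.9, 0.78, 0.43]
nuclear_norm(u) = 2.11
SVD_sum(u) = [[0.72, -0.44, -0.01], [-0.44, 0.27, 0.01], [-0.01, 0.01, 0.0]] + [[0.17, 0.28, -0.23], [0.28, 0.47, -0.39], [-0.23, -0.39, 0.32]] + [[0.02, 0.03, 0.04], [0.03, 0.04, 0.07], [0.04, 0.07, 0.11]]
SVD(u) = [[-0.85, -0.42, 0.31],[0.52, -0.70, 0.48],[0.02, 0.57, 0.82]] @ diag([0.9832030445808441, 0.9556841413247673, 0.17111281409438858]) @ [[-0.85, 0.52, 0.02], [-0.42, -0.70, 0.57], [0.31, 0.48, 0.82]]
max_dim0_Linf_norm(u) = 0.9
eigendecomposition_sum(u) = [[0.02, 0.03, 0.04], [0.03, 0.04, 0.07], [0.04, 0.07, 0.11]] + [[0.72, -0.44, -0.01], [-0.44, 0.27, 0.01], [-0.01, 0.01, 0.0]] + [[0.17, 0.28, -0.23],[0.28, 0.47, -0.39],[-0.23, -0.39, 0.32]]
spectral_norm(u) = 0.98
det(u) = 0.16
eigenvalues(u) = [0.17, 0.98, 0.96]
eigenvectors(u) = [[-0.31, -0.85, -0.42], [-0.48, 0.52, -0.7], [-0.82, 0.02, 0.57]]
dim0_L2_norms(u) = [0.93, 0.85, 0.57]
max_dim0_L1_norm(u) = 1.23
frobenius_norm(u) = 1.38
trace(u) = 2.11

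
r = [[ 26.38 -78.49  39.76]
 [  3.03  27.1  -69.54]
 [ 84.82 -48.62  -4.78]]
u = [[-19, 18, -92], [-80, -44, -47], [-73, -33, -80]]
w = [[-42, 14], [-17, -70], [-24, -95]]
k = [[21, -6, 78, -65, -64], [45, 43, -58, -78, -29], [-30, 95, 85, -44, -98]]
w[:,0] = [-42, -17, -24]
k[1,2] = -58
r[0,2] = 39.76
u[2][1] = -33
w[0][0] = -42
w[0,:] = [-42, 14]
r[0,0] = 26.38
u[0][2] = -92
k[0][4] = -64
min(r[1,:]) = -69.54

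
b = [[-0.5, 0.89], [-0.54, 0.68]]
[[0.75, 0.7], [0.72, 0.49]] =b@[[-0.96, 0.3], [0.3, 0.96]]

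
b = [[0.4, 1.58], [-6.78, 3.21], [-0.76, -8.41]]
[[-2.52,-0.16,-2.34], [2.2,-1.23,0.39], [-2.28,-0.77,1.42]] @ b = [[1.86,15.18], [8.92,-3.75], [3.23,-18.02]]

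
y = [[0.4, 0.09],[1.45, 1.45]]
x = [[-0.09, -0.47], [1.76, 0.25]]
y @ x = [[0.12, -0.17], [2.42, -0.32]]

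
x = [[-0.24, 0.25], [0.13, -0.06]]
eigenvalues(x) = [-0.35, 0.05]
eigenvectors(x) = [[-0.91, -0.65],[0.41, -0.76]]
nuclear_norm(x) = 0.42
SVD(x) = [[-0.93, 0.37], [0.37, 0.93]] @ diag([0.3717929046303215, 0.04868301620225126]) @ [[0.73, -0.68], [0.68, 0.73]]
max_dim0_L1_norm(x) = 0.37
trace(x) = -0.30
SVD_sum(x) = [[-0.25, 0.24], [0.1, -0.09]] + [[0.01,0.01],[0.03,0.03]]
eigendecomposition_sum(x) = [[-0.25, 0.22],  [0.11, -0.10]] + [[0.01,0.03],[0.02,0.04]]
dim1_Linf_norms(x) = [0.25, 0.13]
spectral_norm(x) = 0.37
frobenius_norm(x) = 0.37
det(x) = -0.02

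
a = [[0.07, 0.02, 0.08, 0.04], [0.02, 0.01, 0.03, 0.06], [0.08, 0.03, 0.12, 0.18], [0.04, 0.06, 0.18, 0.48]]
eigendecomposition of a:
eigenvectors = [[0.14,0.74,-0.62,-0.22], [0.12,0.09,0.45,-0.88], [0.39,0.55,0.6,0.42], [0.9,-0.37,-0.23,-0.03]]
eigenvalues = [0.57, 0.11, -0.01, 0.0]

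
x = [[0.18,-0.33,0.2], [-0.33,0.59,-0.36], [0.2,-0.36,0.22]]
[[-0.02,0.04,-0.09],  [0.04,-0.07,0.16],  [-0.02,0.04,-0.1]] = x@[[-0.48, -0.26, 0.09], [0.01, -0.39, 0.41], [0.34, -0.21, 0.15]]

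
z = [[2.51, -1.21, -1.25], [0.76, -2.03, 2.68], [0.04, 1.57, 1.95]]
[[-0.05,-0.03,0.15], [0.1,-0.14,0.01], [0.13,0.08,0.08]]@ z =[[-0.14, 0.36, 0.27],  [0.14, 0.18, -0.48],  [0.39, -0.19, 0.21]]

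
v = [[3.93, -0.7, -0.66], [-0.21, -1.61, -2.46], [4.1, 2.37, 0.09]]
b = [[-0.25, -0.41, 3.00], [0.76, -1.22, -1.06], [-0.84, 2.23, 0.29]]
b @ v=[[11.4, 7.95, 1.44],[-1.1, -1.08, 2.40],[-2.58, -2.32, -4.91]]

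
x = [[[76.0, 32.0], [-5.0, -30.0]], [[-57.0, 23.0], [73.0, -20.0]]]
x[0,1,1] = -30.0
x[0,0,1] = 32.0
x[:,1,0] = [-5.0, 73.0]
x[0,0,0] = 76.0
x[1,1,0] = 73.0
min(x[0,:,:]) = -30.0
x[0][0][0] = 76.0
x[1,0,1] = 23.0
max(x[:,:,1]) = 32.0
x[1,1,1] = -20.0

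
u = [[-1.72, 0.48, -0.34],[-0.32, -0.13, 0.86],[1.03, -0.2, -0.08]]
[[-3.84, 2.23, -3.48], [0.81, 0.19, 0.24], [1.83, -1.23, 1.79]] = u@[[1.83, -0.80, 1.62], [-0.33, 1.94, -0.92], [1.57, 0.22, 0.74]]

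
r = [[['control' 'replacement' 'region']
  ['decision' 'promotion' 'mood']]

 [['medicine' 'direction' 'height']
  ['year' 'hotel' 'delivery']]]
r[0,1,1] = 'promotion'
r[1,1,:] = ['year', 'hotel', 'delivery']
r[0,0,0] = 'control'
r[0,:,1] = ['replacement', 'promotion']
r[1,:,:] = [['medicine', 'direction', 'height'], ['year', 'hotel', 'delivery']]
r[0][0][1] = 'replacement'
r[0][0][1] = 'replacement'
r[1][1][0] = 'year'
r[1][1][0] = 'year'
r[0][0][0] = 'control'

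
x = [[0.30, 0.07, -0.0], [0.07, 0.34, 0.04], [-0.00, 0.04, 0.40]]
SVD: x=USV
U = [[0.31,  0.56,  -0.77], [0.57,  0.53,  0.62], [0.76,  -0.63,  -0.16]]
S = [0.43, 0.37, 0.24]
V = [[0.31, 0.57, 0.76], [0.56, 0.53, -0.63], [-0.77, 0.62, -0.16]]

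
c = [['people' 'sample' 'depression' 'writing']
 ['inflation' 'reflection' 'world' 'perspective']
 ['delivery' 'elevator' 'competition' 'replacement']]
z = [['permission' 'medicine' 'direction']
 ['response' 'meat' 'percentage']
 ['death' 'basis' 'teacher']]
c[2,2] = 'competition'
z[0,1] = 'medicine'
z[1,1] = 'meat'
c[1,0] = 'inflation'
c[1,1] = 'reflection'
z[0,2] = 'direction'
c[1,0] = 'inflation'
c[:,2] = ['depression', 'world', 'competition']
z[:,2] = ['direction', 'percentage', 'teacher']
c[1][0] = 'inflation'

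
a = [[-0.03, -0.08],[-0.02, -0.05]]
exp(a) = [[0.97, -0.08], [-0.02, 0.95]]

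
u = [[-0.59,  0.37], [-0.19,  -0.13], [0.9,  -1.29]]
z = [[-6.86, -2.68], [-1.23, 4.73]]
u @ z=[[3.59, 3.33],[1.46, -0.11],[-4.59, -8.51]]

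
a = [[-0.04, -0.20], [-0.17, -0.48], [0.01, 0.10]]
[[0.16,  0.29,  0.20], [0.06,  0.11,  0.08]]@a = [[-0.05, -0.15], [-0.02, -0.06]]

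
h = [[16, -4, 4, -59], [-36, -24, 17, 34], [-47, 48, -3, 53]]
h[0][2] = 4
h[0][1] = -4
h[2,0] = -47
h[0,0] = 16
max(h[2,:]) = 53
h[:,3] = [-59, 34, 53]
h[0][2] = 4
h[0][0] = 16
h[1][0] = -36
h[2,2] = -3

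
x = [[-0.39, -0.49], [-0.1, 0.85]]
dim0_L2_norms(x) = [0.4, 0.98]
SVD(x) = [[-0.54, 0.84], [0.84, 0.54]] @ diag([0.9881416872045282, 0.3850662358719445]) @ [[0.13, 0.99], [-0.99, 0.13]]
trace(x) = 0.46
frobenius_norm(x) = 1.06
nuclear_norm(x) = 1.37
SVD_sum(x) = [[-0.07, -0.53], [0.11, 0.82]] + [[-0.32, 0.04], [-0.21, 0.03]]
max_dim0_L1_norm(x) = 1.34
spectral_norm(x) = 0.99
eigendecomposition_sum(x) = [[-0.42, -0.16],[-0.03, -0.01]] + [[0.03, -0.33],[-0.07, 0.86]]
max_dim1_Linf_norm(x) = 0.85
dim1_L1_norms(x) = [0.88, 0.95]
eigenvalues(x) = [-0.43, 0.89]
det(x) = -0.38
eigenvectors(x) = [[-1.00, 0.36], [-0.08, -0.93]]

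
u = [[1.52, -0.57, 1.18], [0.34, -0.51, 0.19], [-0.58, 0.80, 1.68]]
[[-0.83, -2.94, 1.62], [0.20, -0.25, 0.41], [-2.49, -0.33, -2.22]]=u @[[0.01,-1.99,1.67], [-0.80,-0.99,0.03], [-1.10,-0.41,-0.76]]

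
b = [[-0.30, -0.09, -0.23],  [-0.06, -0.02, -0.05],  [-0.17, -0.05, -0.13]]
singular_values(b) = [0.45, 0.0, 0.0]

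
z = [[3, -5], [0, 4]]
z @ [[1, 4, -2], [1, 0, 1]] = [[-2, 12, -11], [4, 0, 4]]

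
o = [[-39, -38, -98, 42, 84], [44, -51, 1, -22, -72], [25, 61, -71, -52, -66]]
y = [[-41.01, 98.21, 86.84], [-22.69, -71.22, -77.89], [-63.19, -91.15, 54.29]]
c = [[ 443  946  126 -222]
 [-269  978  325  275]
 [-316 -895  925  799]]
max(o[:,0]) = 44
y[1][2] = -77.89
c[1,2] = 325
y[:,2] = [86.84, -77.89, 54.29]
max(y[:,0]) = -22.69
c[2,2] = 925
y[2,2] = 54.29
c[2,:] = [-316, -895, 925, 799]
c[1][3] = 275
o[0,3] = 42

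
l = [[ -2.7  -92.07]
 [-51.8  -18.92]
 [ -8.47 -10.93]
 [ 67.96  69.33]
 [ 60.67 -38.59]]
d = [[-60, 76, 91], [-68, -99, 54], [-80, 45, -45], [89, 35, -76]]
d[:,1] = [76, -99, 45, 35]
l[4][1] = -38.59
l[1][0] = -51.8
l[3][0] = 67.96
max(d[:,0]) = 89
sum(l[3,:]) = 137.29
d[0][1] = 76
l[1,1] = -18.92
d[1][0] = -68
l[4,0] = 60.67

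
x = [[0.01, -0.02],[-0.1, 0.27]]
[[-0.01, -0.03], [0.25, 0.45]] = x@[[1.83,2.26], [1.62,2.52]]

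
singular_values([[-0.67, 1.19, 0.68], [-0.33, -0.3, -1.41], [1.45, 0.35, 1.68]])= [2.67, 1.51, 0.38]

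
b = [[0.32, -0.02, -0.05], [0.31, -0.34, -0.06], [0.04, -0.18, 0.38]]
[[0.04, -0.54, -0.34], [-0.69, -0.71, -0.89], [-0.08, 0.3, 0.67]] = b @[[0.39,  -1.46,  -0.54], [2.24,  0.54,  1.67], [0.8,  1.20,  2.61]]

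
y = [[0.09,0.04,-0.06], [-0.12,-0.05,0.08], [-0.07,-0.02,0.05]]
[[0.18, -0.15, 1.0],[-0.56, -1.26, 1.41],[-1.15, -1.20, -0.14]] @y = [[-0.04, -0.01, 0.03], [0.00, 0.01, 0.0], [0.05, 0.02, -0.03]]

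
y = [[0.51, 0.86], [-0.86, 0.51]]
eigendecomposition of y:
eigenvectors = [[0.71+0.00j, (0.71-0j)],[0.71j, -0.71j]]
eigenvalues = [(0.51+0.86j), (0.51-0.86j)]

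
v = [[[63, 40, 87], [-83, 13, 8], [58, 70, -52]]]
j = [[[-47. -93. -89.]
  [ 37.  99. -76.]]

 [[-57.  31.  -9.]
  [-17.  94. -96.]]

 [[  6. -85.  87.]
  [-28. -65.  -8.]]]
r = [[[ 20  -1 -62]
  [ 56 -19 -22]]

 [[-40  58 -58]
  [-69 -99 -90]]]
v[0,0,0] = 63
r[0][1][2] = -22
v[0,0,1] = 40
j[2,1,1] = -65.0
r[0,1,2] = -22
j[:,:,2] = [[-89.0, -76.0], [-9.0, -96.0], [87.0, -8.0]]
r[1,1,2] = -90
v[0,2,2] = -52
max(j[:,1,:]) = 99.0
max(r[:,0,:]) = 58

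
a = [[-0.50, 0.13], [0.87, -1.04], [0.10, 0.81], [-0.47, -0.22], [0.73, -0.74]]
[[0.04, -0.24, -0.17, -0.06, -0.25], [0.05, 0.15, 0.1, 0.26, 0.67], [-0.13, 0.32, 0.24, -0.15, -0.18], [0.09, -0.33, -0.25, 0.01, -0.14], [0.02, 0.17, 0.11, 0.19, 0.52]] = a @ [[-0.12, 0.56, 0.41, 0.07, 0.43],  [-0.15, 0.32, 0.25, -0.19, -0.28]]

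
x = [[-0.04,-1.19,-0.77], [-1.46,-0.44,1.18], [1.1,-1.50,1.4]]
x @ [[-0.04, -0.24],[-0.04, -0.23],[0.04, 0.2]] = [[0.02, 0.13], [0.12, 0.69], [0.07, 0.36]]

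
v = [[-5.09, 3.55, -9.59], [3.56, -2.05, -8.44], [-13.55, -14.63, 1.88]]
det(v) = 1796.202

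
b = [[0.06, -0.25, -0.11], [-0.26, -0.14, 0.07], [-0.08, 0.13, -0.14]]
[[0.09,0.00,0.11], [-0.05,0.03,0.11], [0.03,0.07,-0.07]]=b @ [[0.16, -0.24, -0.11], [-0.15, 0.06, -0.51], [-0.41, -0.3, 0.08]]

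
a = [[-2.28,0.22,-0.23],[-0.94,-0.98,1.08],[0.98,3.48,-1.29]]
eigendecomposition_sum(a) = [[-1.14+1.22j, (0.12+0.76j), (-0.11-0.43j)], [-0.44-1.62j, (-0.71-0.3j), 0.42+0.13j], [0.54+3.39j, 1.38+0.76j, -0.83-0.37j]] + [[(-1.14-1.22j), (0.12-0.76j), -0.11+0.43j], [(-0.44+1.62j), -0.71+0.30j, 0.42-0.13j], [(0.54-3.39j), 1.38-0.76j, (-0.83+0.37j)]] + [[0.00-0.00j, -0.02-0.00j, (-0.01+0j)], [(-0.06+0j), (0.44+0j), 0.23-0.00j], [-0.10+0.00j, (0.72+0j), (0.38-0j)]]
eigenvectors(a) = [[-0.25-0.32j, -0.25+0.32j, (-0.03+0j)],[0.40-0.04j, (0.4+0.04j), (0.52+0j)],[-0.82+0.00j, -0.82-0.00j, (0.85+0j)]]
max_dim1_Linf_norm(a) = 3.48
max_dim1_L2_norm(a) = 3.84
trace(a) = -4.55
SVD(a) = [[-0.14, 0.96, -0.23], [-0.38, 0.16, 0.91], [0.91, 0.22, 0.34]] @ diag([4.161005955318023, 2.3055270084305115, 0.6446507994297362]) @ [[0.38,0.85,-0.37],[-0.93,0.35,-0.14],[0.01,0.4,0.92]]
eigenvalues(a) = [(-2.69+0.56j), (-2.69-0.56j), (0.82+0j)]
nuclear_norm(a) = 7.11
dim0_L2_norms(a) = [2.65, 3.62, 1.7]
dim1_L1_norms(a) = [2.73, 3.0, 5.75]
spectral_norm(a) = 4.16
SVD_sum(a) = [[-0.22, -0.50, 0.22],[-0.6, -1.35, 0.60],[1.44, 3.21, -1.42]] + [[-2.05, 0.78, -0.32], [-0.34, 0.13, -0.05], [-0.46, 0.18, -0.07]] + [[-0.00, -0.06, -0.14], [0.01, 0.23, 0.54], [0.00, 0.09, 0.2]]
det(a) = 6.18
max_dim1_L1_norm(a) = 5.75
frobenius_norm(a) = 4.80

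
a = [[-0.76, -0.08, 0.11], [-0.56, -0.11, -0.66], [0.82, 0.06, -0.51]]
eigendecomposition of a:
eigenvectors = [[-0.42, -0.11, -0.04], [0.39, 0.99, 0.86], [0.82, -0.07, 0.51]]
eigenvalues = [-0.9, -0.0, -0.48]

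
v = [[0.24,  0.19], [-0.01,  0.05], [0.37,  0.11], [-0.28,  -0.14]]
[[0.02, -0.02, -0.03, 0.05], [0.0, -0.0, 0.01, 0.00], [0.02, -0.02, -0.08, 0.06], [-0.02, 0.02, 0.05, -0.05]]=v @[[0.05, -0.03, -0.25, 0.14], [0.03, -0.07, 0.15, 0.1]]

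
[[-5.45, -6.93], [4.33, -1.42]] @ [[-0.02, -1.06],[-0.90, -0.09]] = [[6.35,6.4], [1.19,-4.46]]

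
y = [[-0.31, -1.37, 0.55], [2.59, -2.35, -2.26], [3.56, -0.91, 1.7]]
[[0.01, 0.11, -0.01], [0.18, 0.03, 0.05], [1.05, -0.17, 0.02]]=y@[[0.22, -0.06, 0.01], [0.01, -0.07, -0.00], [0.16, -0.01, -0.01]]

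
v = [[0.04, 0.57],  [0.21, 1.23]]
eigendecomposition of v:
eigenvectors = [[-0.99,-0.41], [0.16,-0.91]]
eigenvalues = [-0.05, 1.32]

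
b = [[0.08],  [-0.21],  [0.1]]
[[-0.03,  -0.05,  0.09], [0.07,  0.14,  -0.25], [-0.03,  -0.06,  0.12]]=b @ [[-0.32, -0.65, 1.17]]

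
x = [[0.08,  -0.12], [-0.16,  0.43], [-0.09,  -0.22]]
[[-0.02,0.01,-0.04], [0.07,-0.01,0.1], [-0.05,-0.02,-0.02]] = x @ [[0.06, 0.17, -0.2], [0.19, 0.03, 0.16]]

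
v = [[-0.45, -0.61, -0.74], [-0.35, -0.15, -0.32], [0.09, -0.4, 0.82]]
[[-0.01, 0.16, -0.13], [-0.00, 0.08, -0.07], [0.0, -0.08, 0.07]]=v@[[-0.00,-0.11,0.09], [0.01,-0.04,0.04], [0.01,-0.11,0.09]]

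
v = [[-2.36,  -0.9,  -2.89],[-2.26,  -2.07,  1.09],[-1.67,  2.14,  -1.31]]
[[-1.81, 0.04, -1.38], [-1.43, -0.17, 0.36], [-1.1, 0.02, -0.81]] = v@[[0.64,0.04,0.09], [0.04,0.01,-0.05], [0.09,-0.05,0.42]]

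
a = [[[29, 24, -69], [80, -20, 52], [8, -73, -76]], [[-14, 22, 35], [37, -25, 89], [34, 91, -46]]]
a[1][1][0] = 37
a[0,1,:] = [80, -20, 52]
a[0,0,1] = 24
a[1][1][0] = 37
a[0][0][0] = 29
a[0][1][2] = 52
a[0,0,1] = 24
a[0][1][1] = -20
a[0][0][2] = -69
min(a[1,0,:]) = -14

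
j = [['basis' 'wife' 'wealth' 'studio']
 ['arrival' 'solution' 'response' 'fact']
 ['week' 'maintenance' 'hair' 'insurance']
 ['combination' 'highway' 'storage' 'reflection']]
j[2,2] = 'hair'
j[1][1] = 'solution'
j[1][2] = 'response'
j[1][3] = 'fact'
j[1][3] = 'fact'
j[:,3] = ['studio', 'fact', 'insurance', 'reflection']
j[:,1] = ['wife', 'solution', 'maintenance', 'highway']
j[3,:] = ['combination', 'highway', 'storage', 'reflection']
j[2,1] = 'maintenance'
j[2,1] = 'maintenance'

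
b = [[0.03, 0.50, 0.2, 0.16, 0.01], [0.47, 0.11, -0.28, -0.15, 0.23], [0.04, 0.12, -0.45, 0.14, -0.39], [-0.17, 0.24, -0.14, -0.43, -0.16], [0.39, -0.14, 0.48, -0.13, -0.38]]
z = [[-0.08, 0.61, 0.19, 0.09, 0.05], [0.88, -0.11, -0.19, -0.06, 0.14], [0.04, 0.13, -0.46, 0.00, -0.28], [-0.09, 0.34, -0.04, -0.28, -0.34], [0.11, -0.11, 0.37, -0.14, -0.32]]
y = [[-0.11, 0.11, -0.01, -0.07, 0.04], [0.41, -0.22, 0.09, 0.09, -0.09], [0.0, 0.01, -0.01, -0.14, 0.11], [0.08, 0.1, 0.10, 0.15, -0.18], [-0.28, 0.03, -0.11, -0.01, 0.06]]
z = y + b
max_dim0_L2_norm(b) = 0.76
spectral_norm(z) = 0.98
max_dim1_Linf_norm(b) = 0.5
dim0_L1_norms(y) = [0.88, 0.47, 0.32, 0.46, 0.48]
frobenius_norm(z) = 1.48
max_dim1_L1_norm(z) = 1.38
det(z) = 0.04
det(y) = 0.00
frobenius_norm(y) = 0.69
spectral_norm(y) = 0.61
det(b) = 0.09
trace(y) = -0.13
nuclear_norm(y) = 1.07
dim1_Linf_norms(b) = [0.5, 0.47, 0.45, 0.43, 0.48]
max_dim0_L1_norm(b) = 1.55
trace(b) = -1.12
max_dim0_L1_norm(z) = 1.3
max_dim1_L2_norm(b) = 0.75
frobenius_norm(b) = 1.40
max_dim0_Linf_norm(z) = 0.88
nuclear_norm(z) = 3.03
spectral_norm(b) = 0.80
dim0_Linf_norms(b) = [0.47, 0.5, 0.48, 0.43, 0.39]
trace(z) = -1.25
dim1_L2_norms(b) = [0.56, 0.62, 0.62, 0.56, 0.75]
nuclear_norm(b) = 3.10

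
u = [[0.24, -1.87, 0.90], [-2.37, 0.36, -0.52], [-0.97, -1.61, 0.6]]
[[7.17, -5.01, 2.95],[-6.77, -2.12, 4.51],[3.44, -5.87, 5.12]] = u @ [[2.09, 1.49, -2.64], [-2.82, 2.34, -0.45], [1.55, -1.1, 3.05]]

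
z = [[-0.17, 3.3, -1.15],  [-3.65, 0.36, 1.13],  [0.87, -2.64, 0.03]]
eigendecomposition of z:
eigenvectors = [[(-0.05-0.59j), (-0.05+0.59j), (0.34+0j)],[0.66+0.00j, 0.66-0.00j, 0.28+0.00j],[-0.16+0.43j, (-0.16-0.43j), 0.90+0.00j]]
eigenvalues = [(0.34+4.02j), (0.34-4.02j), (-0.47+0j)]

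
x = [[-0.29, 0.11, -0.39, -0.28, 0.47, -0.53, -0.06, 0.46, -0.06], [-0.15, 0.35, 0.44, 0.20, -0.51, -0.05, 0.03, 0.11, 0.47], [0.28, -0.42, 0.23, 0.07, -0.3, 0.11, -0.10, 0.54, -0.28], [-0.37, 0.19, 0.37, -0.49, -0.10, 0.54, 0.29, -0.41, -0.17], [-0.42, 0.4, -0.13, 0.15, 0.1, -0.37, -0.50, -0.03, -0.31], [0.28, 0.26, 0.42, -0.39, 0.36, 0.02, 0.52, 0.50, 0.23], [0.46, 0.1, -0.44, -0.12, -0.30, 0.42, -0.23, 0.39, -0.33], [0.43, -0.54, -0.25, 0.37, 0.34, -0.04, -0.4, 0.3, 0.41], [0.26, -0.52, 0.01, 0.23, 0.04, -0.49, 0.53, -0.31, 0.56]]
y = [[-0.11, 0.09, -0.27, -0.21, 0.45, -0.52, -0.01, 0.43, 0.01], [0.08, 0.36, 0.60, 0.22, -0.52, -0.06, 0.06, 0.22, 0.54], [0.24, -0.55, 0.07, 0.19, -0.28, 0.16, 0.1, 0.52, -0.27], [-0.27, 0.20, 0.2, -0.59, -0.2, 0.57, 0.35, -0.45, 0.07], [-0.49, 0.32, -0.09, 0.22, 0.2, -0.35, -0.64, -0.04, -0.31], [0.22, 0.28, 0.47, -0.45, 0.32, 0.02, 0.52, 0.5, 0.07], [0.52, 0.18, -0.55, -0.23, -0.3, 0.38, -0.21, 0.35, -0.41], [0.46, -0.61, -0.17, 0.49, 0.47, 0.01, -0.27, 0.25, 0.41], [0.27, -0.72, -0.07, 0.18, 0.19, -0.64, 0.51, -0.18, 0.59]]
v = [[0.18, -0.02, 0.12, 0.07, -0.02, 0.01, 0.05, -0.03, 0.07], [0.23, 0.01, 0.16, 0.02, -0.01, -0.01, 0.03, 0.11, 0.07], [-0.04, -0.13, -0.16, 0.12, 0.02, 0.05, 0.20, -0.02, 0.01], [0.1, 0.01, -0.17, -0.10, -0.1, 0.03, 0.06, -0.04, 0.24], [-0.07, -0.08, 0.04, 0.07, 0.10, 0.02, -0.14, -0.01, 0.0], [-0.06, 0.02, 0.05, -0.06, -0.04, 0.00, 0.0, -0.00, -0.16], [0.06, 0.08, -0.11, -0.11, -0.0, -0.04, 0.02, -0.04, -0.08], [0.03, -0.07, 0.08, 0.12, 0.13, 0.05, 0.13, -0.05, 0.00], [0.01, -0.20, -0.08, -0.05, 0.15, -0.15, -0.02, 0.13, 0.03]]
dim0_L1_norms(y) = [2.66, 3.31, 2.49, 2.78, 2.93, 2.71, 2.67, 2.94, 2.68]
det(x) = 0.02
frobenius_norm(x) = 3.07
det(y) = 0.03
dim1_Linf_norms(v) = [0.18, 0.23, 0.2, 0.24, 0.14, 0.16, 0.11, 0.13, 0.2]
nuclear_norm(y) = 8.46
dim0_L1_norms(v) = [0.78, 0.62, 0.97, 0.72, 0.57, 0.36, 0.65, 0.43, 0.66]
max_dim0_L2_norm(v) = 0.35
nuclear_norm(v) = 2.11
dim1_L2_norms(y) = [0.89, 1.08, 0.93, 1.09, 1.03, 1.09, 1.11, 1.17, 1.31]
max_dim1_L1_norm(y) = 3.35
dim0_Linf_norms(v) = [0.23, 0.2, 0.17, 0.12, 0.15, 0.15, 0.2, 0.13, 0.24]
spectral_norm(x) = 1.59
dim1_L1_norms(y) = [2.1, 2.66, 2.38, 2.9, 2.66, 2.85, 3.13, 3.14, 3.35]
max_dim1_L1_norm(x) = 3.08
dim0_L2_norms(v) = [0.33, 0.27, 0.35, 0.26, 0.25, 0.17, 0.29, 0.19, 0.32]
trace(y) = 0.58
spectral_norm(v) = 0.43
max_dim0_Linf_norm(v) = 0.24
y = v + x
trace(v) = 0.03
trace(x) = 0.55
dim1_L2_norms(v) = [0.25, 0.31, 0.32, 0.35, 0.22, 0.19, 0.21, 0.26, 0.33]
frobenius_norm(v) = 0.83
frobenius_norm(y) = 3.25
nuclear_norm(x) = 8.02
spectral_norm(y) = 1.77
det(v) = -0.00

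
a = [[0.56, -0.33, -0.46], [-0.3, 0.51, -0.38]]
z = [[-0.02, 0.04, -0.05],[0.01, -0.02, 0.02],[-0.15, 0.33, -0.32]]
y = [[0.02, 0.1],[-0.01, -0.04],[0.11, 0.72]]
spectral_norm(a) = 0.86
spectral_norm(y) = 0.74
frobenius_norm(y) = 0.74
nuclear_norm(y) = 0.74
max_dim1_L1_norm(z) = 0.8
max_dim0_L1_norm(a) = 0.86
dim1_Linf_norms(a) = [0.56, 0.51]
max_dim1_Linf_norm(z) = 0.33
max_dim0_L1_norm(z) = 0.39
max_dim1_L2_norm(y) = 0.73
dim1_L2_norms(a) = [0.8, 0.7]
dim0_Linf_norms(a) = [0.56, 0.51, 0.46]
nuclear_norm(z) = 0.50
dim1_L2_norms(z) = [0.07, 0.03, 0.48]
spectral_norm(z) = 0.49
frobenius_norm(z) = 0.49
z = y @ a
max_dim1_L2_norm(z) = 0.48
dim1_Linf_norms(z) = [0.05, 0.02, 0.33]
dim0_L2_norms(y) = [0.11, 0.73]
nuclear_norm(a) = 1.48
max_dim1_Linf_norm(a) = 0.56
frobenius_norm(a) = 1.06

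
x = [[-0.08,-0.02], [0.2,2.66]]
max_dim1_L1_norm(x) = 2.86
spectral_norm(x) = 2.67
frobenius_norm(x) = 2.67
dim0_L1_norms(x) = [0.28, 2.68]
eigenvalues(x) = [-0.08, 2.66]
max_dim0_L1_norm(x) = 2.68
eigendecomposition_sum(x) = [[-0.08, -0.00], [0.01, 0.0]] + [[-0.00, -0.02], [0.19, 2.66]]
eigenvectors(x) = [[-1.0, 0.01], [0.07, -1.0]]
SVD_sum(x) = [[-0.00, -0.03],[0.2, 2.66]] + [[-0.08, 0.01], [-0.0, 0.0]]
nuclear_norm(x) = 2.75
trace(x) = 2.58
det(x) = -0.21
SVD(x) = [[-0.01,1.00], [1.00,0.01]] @ diag([2.667634449771463, 0.07827159377773366]) @ [[0.08, 1.0], [-1.00, 0.08]]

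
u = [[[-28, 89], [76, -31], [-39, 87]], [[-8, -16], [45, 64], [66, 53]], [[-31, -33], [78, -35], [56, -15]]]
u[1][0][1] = -16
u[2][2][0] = 56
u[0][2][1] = 87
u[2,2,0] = 56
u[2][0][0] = -31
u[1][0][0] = -8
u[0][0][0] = -28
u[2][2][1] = -15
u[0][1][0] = 76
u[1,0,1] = -16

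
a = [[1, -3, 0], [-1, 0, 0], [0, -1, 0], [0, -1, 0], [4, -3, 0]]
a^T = [[1, -1, 0, 0, 4], [-3, 0, -1, -1, -3], [0, 0, 0, 0, 0]]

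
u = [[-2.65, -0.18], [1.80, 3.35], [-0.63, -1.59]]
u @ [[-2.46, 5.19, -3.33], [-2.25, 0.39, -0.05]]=[[6.92, -13.82, 8.83], [-11.97, 10.65, -6.16], [5.13, -3.89, 2.18]]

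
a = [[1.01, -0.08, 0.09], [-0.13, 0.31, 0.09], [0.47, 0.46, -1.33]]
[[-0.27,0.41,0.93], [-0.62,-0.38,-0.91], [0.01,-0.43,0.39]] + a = [[0.74, 0.33, 1.02],[-0.75, -0.07, -0.82],[0.48, 0.03, -0.94]]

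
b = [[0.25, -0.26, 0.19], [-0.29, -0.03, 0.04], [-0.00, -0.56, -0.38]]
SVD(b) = [[0.24, -0.83, -0.50], [-0.03, 0.51, -0.86], [0.97, 0.22, 0.09]] @ diag([0.6897675255762332, 0.42609440691941125, 0.23122352184074058]) @ [[0.10, -0.88, -0.47], [-0.83, 0.19, -0.52], [0.54, 0.44, -0.71]]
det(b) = 0.07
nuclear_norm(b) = 1.35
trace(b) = -0.16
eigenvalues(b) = [(0.46+0j), (-0.31+0.22j), (-0.31-0.22j)]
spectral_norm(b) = 0.69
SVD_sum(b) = [[0.02, -0.14, -0.08], [-0.0, 0.02, 0.01], [0.07, -0.59, -0.32]] + [[0.3, -0.07, 0.18],[-0.18, 0.04, -0.11],[-0.08, 0.02, -0.05]] + [[-0.06, -0.05, 0.08], [-0.11, -0.09, 0.14], [0.01, 0.01, -0.02]]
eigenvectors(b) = [[0.83+0.00j,(-0.24-0.25j),(-0.24+0.25j)],[-0.46+0.00j,-0.10-0.34j,-0.10+0.34j],[0.31+0.00j,0.87+0.00j,0.87-0.00j]]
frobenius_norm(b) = 0.84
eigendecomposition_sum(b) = [[0.31+0.00j, (-0.23-0j), 0.06+0.00j], [(-0.17+0j), 0.13+0.00j, -0.03-0.00j], [0.12+0.00j, (-0.09-0j), (0.02+0j)]] + [[-0.03+0.06j, (-0.01+0.15j), 0.07+0.05j], [(-0.06+0.04j), (-0.08+0.13j), (0.04+0.08j)], [(-0.06-0.16j), (-0.24-0.27j), (-0.2+0.03j)]] + [[-0.03-0.06j,(-0.01-0.15j),0.07-0.05j], [-0.06-0.04j,(-0.08-0.13j),0.04-0.08j], [(-0.06+0.16j),-0.24+0.27j,(-0.2-0.03j)]]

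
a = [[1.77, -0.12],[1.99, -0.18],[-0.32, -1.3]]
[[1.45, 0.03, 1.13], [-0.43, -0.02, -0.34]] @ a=[[2.26, -1.65],  [-0.69, 0.5]]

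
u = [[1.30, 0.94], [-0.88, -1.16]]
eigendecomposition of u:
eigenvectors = [[0.92,  -0.42], [-0.39,  0.91]]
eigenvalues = [0.9, -0.76]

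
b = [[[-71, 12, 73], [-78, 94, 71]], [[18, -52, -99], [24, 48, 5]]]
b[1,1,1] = 48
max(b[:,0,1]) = 12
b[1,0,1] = -52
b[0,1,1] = 94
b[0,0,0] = -71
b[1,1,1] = 48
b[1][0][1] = -52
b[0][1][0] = -78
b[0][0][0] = -71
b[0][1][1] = 94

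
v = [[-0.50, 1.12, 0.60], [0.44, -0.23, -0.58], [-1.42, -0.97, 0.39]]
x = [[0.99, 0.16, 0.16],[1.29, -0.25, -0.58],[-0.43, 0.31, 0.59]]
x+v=[[0.49,1.28,0.76], [1.73,-0.48,-1.16], [-1.85,-0.66,0.98]]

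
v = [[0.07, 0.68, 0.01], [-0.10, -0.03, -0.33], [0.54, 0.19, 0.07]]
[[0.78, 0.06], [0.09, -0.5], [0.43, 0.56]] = v @ [[0.48, 0.88], [1.1, -0.02], [-0.53, 1.26]]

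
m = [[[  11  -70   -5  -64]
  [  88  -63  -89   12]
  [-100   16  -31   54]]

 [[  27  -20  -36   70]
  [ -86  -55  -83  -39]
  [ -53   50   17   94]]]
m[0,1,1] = -63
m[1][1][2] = -83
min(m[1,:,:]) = -86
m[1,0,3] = 70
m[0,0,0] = 11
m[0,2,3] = 54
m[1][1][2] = -83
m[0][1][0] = 88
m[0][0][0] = 11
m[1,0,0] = 27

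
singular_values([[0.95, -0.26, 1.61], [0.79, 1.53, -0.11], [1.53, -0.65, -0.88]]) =[1.97, 1.83, 1.68]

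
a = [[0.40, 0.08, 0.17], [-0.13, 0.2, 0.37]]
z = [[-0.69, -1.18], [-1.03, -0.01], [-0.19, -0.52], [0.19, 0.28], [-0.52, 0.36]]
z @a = [[-0.12, -0.29, -0.55], [-0.41, -0.08, -0.18], [-0.01, -0.12, -0.22], [0.04, 0.07, 0.14], [-0.25, 0.03, 0.04]]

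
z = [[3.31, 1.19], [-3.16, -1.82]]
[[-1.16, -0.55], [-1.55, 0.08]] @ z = [[-2.10, -0.38], [-5.38, -1.99]]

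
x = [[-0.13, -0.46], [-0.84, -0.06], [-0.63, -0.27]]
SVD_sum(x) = [[-0.25, -0.08], [-0.78, -0.24], [-0.65, -0.2]] + [[0.12, -0.38], [-0.06, 0.18], [0.02, -0.07]]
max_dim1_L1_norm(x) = 0.9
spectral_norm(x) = 1.10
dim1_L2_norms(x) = [0.48, 0.84, 0.69]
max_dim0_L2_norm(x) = 1.06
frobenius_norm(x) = 1.19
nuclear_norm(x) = 1.55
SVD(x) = [[-0.24, 0.89], [-0.75, -0.42], [-0.62, 0.16]] @ diag([1.0977619233236622, 0.44990972394552037]) @ [[0.96, 0.29],[0.29, -0.96]]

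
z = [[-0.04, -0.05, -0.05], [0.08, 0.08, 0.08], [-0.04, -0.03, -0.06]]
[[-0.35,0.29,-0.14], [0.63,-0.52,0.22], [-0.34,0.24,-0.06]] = z@[[4.03, -3.85, 0.1], [1.72, -2.51, 3.38], [2.09, -0.13, -0.72]]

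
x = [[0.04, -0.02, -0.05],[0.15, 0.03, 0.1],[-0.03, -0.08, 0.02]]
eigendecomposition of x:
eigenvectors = [[0.61+0.00j, (0.17-0.22j), 0.17+0.22j], [(0.36+0j), (-0.8+0j), (-0.8-0j)], [(-0.71+0j), (-0.03-0.54j), (-0.03+0.54j)]]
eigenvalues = [(0.09+0j), 0.11j, -0.11j]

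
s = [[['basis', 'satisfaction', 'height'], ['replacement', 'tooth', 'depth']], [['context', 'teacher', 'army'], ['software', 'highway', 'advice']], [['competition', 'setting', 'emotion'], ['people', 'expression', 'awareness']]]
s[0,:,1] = ['satisfaction', 'tooth']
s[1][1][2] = 'advice'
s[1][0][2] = 'army'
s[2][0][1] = 'setting'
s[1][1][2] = 'advice'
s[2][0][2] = 'emotion'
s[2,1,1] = 'expression'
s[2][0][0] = 'competition'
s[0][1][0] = 'replacement'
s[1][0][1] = 'teacher'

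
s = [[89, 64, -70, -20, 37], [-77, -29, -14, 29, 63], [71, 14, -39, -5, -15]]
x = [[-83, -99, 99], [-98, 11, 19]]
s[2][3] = -5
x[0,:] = [-83, -99, 99]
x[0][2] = 99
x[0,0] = -83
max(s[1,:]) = 63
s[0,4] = 37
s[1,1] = -29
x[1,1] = 11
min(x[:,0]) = -98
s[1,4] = 63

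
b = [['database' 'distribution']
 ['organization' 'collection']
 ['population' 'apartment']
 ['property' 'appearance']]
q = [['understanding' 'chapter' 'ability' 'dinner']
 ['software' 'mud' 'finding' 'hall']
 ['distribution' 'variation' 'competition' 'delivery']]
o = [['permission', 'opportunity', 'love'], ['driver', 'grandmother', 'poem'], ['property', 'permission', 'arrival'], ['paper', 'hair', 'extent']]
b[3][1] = 'appearance'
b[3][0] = 'property'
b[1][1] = 'collection'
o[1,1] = 'grandmother'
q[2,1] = 'variation'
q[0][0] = 'understanding'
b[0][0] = 'database'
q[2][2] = 'competition'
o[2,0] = 'property'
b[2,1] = 'apartment'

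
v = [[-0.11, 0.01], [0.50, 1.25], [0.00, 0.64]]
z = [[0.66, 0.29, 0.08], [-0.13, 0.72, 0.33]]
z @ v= [[0.07,  0.42], [0.37,  1.11]]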